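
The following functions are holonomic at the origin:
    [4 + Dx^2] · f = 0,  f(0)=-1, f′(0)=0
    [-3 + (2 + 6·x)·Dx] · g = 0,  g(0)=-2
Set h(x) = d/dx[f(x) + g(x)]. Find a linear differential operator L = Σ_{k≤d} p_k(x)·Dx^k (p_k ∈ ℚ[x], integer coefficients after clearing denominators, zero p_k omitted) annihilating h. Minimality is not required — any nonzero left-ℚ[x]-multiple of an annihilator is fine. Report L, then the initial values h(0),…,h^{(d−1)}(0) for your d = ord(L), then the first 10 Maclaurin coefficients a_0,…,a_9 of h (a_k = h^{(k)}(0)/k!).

L = (-1812 - 1152·x - 1728·x^2) + (-344 - 1800·x - 3456·x^2 - 3456·x^3)·Dx + (-453 - 288·x - 432·x^2)·Dx^2 + (-86 - 450·x - 864·x^2 - 864·x^3)·Dx^3  (order 3).
h: a_k = -3, 17/2, -81/8, 1087/48, -8505/128, 690953/3840, -505197/1024, 886587967/645120, -126660105/32768, 2034795111113/185794560, …
ICs: h(0) = -3, h′(0) = 17/2, h′′(0) = -81/4.

f: a_k = -1, 0, 2, 0, -2/3, 0, 4/45, 0, -2/315, 0, …
g: a_k = -2, -3, 9/4, -27/8, 405/64, -1701/128, 15309/512, -72171/1024, 2814669/16384, -14073345/32768, …
Sum ⇒ L₀ = lclm(L_f,L_g) in ℚ(x)⟨Dx⟩.
Derive L from L₀ (diff closure).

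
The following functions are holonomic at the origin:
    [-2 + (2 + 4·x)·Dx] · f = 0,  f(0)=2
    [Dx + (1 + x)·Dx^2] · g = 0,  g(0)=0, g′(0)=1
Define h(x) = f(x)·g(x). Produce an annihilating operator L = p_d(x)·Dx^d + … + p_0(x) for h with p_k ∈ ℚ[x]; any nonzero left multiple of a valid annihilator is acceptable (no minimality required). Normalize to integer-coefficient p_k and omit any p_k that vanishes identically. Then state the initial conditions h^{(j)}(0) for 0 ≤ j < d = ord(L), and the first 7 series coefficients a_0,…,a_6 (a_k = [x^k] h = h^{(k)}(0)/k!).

f: a_k = 2, 2, -1, 1, -5/4, 7/4, -21/8, …
g: a_k = 0, 1, -1/2, 1/3, -1/4, 1/5, -1/6, …
h₀=f·g: eliminate ⇒ L₀, order ≤ 1·2.
L = (2 + x) + (-1 - 2·x)·Dx + (1 + 5·x + 8·x^2 + 4·x^3)·Dx^2  (order 2).
h: a_k = 0, 2, 1, -4/3, 5/3, -131/60, 121/40, …
ICs: h(0) = 0, h′(0) = 2.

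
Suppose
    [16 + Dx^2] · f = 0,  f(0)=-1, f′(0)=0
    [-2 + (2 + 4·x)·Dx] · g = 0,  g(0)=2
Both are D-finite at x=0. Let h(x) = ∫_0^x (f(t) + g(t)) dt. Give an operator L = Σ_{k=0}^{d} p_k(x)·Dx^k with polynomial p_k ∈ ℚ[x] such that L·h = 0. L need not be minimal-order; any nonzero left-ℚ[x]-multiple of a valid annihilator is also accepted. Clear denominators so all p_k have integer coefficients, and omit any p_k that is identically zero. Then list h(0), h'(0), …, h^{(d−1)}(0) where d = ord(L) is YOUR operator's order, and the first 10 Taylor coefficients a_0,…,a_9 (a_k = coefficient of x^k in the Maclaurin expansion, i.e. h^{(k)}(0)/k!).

L = (-304 - 1024·x - 1024·x^2)·Dx + (240 + 1504·x + 3072·x^2 + 2048·x^3)·Dx^2 + (-19 - 64·x - 64·x^2)·Dx^3 + (15 + 94·x + 192·x^2 + 128·x^3)·Dx^4  (order 4).
h: a_k = 0, 1, 1, 7/3, 1/4, -143/60, 7/24, 1103/2520, 33/64, -167903/181440, …
ICs: h(0) = 0, h′(0) = 1, h′′(0) = 2, h′′′(0) = 14.

f: a_k = -1, 0, 8, 0, -32/3, 0, 256/45, 0, -512/315, 0, …
g: a_k = 2, 2, -1, 1, -5/4, 7/4, -21/8, 33/8, -429/64, 715/64, …
f+g: L₀ = lclm(L_f,L_g), ord ≤ 2+1.
∫: right-multiply L₀ by Dx.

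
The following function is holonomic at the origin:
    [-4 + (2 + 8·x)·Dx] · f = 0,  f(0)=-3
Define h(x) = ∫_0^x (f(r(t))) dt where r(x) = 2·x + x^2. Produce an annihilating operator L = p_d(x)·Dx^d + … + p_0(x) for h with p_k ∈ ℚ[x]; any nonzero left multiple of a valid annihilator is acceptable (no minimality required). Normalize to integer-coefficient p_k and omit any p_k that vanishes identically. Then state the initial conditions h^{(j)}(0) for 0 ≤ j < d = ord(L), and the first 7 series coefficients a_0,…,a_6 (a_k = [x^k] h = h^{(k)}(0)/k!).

L = (-4 - 4·x)·Dx + (1 + 8·x + 4·x^2)·Dx^2  (order 2).
h: a_k = 0, -3, -6, 6, -18, 342/5, -300, …
ICs: h(0) = 0, h′(0) = -3.

f: a_k = -3, -6, 6, -12, 30, -84, 252, …
L₀ from L_f via x↦r, Dx↦r'^{-1}Dx.
h=∫₀ˣh₀: take L = L₀·Dx.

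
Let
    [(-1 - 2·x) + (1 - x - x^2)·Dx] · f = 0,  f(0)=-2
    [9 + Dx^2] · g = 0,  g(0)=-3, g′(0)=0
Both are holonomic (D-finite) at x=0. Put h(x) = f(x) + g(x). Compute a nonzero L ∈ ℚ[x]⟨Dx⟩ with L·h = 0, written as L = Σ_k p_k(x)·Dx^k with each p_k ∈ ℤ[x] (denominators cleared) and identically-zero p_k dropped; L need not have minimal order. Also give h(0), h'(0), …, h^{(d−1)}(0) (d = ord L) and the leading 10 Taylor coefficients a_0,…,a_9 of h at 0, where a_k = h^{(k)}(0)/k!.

f: a_k = -2, -2, -4, -6, -10, -16, -26, -42, -68, -110, …
g: a_k = -3, 0, 27/2, 0, -81/8, 0, 243/80, 0, -2187/4480, 0, …
L₀ := lclm(L_f,L_g); ord L₀ ≤ 1+2.
L = (243 + 432·x - 81·x^2 + 216·x^3 + 405·x^4 + 162·x^5) + (-117 + 225·x + 36·x^2 - 297·x^3 + 54·x^4 + 243·x^5 + 81·x^6)·Dx + (27 + 48·x - 9·x^2 + 24·x^3 + 45·x^4 + 18·x^5)·Dx^2 + (-13 + 25·x + 4·x^2 - 33·x^3 + 6·x^4 + 27·x^5 + 9·x^6)·Dx^3  (order 3).
h: a_k = -5, -2, 19/2, -6, -161/8, -16, -1837/80, -42, -306827/4480, -110, …
ICs: h(0) = -5, h′(0) = -2, h′′(0) = 19.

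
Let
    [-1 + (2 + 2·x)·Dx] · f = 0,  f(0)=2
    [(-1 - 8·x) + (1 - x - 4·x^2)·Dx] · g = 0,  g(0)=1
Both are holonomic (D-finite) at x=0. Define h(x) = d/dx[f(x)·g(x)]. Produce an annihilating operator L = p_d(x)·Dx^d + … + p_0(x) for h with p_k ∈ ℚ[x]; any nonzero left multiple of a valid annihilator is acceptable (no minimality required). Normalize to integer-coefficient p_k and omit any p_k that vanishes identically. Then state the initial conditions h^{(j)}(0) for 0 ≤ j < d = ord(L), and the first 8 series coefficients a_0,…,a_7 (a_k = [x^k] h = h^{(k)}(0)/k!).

f: a_k = 2, 1, -1/4, 1/8, -5/64, 7/128, -21/512, 33/1024, …
g: a_k = 1, 1, 5, 9, 29, 65, 181, 441, …
Product ⇒ symmetric product L₀, ord ≤ 1.
Derive L from L₀ (diff closure).
L = (43 + 210·x + 603·x^2 + 680·x^3 + 240·x^4) + (-6 - 34·x + 6·x^2 + 194·x^3 + 256·x^4 + 96·x^5)·Dx  (order 1).
h: a_k = 3, 43/2, 549/8, 4211/16, 100705/128, 645885/256, 7525945/1024, 44759491/2048, …
ICs: h(0) = 3.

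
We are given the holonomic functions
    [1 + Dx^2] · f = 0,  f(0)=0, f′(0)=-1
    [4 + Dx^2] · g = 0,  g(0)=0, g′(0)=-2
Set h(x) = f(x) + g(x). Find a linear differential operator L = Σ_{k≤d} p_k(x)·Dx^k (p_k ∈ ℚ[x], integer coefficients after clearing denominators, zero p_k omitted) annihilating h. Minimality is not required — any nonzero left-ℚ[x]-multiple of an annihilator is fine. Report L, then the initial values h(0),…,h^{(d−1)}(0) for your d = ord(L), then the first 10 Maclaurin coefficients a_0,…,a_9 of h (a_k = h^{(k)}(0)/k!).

L = 4 + 5·Dx^2 + Dx^4  (order 4).
h: a_k = 0, -3, 0, 3/2, 0, -11/40, 0, 43/1680, 0, -19/13440, …
ICs: h(0) = 0, h′(0) = -3, h′′(0) = 0, h′′′(0) = 9.

f: a_k = 0, -1, 0, 1/6, 0, -1/120, 0, 1/5040, 0, -1/362880, …
g: a_k = 0, -2, 0, 4/3, 0, -4/15, 0, 8/315, 0, -4/2835, …
Weyl lclm of L_f,L_g ⇒ L₀ (ord ≤ 4).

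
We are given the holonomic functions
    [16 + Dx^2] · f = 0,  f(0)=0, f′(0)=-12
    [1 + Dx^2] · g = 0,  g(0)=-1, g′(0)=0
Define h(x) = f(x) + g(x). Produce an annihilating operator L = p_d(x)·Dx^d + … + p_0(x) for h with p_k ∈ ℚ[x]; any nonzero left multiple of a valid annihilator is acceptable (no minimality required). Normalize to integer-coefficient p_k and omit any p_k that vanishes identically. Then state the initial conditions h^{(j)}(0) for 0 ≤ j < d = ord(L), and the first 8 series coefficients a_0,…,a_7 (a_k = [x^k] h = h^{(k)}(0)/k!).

f: a_k = 0, -12, 0, 32, 0, -128/5, 0, 1024/105, …
g: a_k = -1, 0, 1/2, 0, -1/24, 0, 1/720, 0, …
Sum ⇒ L₀ = lclm(L_f,L_g) in ℚ(x)⟨Dx⟩.
L = 16 + 17·Dx^2 + Dx^4  (order 4).
h: a_k = -1, -12, 1/2, 32, -1/24, -128/5, 1/720, 1024/105, …
ICs: h(0) = -1, h′(0) = -12, h′′(0) = 1, h′′′(0) = 192.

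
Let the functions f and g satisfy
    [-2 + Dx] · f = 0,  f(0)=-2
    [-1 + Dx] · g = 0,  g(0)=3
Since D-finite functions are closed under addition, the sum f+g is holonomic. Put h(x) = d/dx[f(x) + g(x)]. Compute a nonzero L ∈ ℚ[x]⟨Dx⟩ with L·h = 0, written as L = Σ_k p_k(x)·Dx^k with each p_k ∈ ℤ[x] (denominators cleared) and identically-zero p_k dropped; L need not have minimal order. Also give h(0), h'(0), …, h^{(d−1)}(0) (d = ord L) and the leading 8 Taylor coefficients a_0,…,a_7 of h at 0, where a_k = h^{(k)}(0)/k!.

f: a_k = -2, -4, -4, -8/3, -4/3, -8/15, -8/45, -16/315, …
g: a_k = 3, 3, 3/2, 1/2, 1/8, 1/40, 1/240, 1/1680, …
L₀ := lclm(L_f,L_g); ord L₀ ≤ 1+1.
Derive L from L₀ (diff closure).
L = 2 - 3·Dx + Dx^2  (order 2).
h: a_k = -1, -5, -13/2, -29/6, -61/24, -25/24, -253/720, -509/5040, …
ICs: h(0) = -1, h′(0) = -5.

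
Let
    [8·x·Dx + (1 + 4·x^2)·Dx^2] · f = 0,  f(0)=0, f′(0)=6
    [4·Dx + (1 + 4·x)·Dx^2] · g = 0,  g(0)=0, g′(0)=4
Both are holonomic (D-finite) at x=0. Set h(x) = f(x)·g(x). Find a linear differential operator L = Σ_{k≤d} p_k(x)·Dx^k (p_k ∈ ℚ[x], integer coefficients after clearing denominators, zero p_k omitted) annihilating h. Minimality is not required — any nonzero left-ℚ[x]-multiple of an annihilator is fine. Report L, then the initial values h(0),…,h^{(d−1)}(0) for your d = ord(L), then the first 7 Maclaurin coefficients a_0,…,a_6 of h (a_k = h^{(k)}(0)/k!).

f: a_k = 0, 6, 0, -8, 0, 96/5, 0, …
g: a_k = 0, 4, -8, 64/3, -64, 1024/5, -2048/3, …
h₀=f·g: eliminate ⇒ L₀, order ≤ 2·2.
L = (96 + 640·x + 1408·x^2 + 7680·x^3 + 15360·x^4 + 26624·x^5 + 8192·x^7)·Dx + (24 + 320·x + 2656·x^2 + 9728·x^3 + 28160·x^4 + 47616·x^5 + 71680·x^6 + 6144·x^7 + 28672·x^8)·Dx^2 + (12 + 104·x + 672·x^2 + 2976·x^3 + 8256·x^4 + 18048·x^5 + 24576·x^6 + 35328·x^7 + 6144·x^8 + 16384·x^9)·Dx^3 + (1 + 12·x + 68·x^2 + 256·x^3 + 696·x^4 + 1536·x^5 + 2688·x^6 + 3072·x^7 + 4224·x^8 + 1024·x^9 + 2048·x^10)·Dx^4  (order 4).
h: a_k = 0, 0, 24, -48, 96, -320, 17024/15, …
ICs: h(0) = 0, h′(0) = 0, h′′(0) = 48, h′′′(0) = -288.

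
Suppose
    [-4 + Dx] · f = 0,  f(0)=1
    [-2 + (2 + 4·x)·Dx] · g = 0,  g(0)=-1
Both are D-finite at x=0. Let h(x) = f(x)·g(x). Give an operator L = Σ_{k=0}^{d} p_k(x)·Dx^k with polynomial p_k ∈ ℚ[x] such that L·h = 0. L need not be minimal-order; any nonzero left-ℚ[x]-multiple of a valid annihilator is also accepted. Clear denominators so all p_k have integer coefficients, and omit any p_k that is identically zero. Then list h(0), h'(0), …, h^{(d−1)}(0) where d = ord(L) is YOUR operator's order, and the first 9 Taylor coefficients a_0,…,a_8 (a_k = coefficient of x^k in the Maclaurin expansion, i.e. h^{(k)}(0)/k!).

L = (-5 - 8·x) + (1 + 2·x)·Dx  (order 1).
h: a_k = -1, -5, -23/2, -103/6, -449/24, -1949/120, -1643/144, -36047/5040, -135617/40320, …
ICs: h(0) = -1.

f: a_k = 1, 4, 8, 32/3, 32/3, 128/15, 256/45, 1024/315, 512/315, …
g: a_k = -1, -1, 1/2, -1/2, 5/8, -7/8, 21/16, -33/16, 429/128, …
h₀=f·g: eliminate ⇒ L₀, order ≤ 1·1.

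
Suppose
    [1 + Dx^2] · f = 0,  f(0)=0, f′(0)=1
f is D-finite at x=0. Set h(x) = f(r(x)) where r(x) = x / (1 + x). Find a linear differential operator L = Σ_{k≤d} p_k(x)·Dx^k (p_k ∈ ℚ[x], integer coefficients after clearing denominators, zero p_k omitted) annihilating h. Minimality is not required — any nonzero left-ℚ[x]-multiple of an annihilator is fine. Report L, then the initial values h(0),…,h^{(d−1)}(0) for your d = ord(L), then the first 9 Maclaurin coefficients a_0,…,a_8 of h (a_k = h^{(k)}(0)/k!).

L = 1 + (2 + 6·x + 6·x^2 + 2·x^3)·Dx + (1 + 4·x + 6·x^2 + 4·x^3 + x^4)·Dx^2  (order 2).
h: a_k = 0, 1, -1, 5/6, -1/2, 1/120, 5/8, -6931/5040, 1591/720, …
ICs: h(0) = 0, h′(0) = 1.

f: a_k = 0, 1, 0, -1/6, 0, 1/120, 0, -1/5040, 0, …
Substitute x→r, Dx→(1/r')Dx; clear ⇒ L₀.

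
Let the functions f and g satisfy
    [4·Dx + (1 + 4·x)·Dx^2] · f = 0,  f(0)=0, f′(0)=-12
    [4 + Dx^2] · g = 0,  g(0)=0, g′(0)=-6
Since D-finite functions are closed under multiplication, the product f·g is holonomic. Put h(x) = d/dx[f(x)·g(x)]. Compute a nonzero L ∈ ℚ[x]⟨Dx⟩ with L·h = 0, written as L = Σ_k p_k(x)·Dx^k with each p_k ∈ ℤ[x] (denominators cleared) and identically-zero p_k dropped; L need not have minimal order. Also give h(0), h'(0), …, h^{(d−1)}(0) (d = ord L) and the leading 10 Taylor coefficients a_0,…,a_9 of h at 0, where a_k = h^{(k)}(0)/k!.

L = (-832 - 992·x - 5568·x^2 - 12288·x^3 - 2048·x^4 + 24576·x^5 + 16384·x^6) + (-264 - 1568·x - 2560·x^2 + 10240·x^4 + 8192·x^5)·Dx + (-220 - 368·x - 1760·x^2 - 3072·x^3 + 2048·x^4 + 12288·x^5 + 8192·x^6)·Dx^2 + (-66 - 392·x - 640·x^2 + 2560·x^4 + 2048·x^5)·Dx^3 + (-3 - 30·x - 92·x^2 + 640·x^4 + 1536·x^5 + 1024·x^6)·Dx^4  (order 4).
h: a_k = 0, 144, -432, 1344, -5280, 20640, -403872/5, 11122432/35, -43915968/35, 1564566688/315, …
ICs: h(0) = 0, h′(0) = 144, h′′(0) = -864, h′′′(0) = 8064.

f: a_k = 0, -12, 24, -64, 192, -3072/5, 2048, -49152/7, 24576, -262144/3, …
g: a_k = 0, -6, 0, 4, 0, -4/5, 0, 8/105, 0, -4/945, …
L₀ := L_f ⊗_s L_g (sym. prod.), ord ≤ 4.
Differentiate: ansatz ord ≤ ord L₀ ⇒ L.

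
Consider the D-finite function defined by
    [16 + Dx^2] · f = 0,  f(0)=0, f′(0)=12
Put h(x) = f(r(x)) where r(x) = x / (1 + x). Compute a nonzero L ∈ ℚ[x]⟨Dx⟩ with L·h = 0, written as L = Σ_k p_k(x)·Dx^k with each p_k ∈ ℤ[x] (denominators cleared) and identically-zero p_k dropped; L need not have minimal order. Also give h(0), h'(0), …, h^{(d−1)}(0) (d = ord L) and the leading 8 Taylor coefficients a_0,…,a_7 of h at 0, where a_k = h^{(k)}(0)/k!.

L = 16 + (2 + 6·x + 6·x^2 + 2·x^3)·Dx + (1 + 4·x + 6·x^2 + 4·x^3 + x^4)·Dx^2  (order 2).
h: a_k = 0, 12, -12, -20, 84, -772/5, 180, -9844/105, …
ICs: h(0) = 0, h′(0) = 12.

f: a_k = 0, 12, 0, -32, 0, 128/5, 0, -1024/105, …
L₀ from L_f via x↦r, Dx↦r'^{-1}Dx.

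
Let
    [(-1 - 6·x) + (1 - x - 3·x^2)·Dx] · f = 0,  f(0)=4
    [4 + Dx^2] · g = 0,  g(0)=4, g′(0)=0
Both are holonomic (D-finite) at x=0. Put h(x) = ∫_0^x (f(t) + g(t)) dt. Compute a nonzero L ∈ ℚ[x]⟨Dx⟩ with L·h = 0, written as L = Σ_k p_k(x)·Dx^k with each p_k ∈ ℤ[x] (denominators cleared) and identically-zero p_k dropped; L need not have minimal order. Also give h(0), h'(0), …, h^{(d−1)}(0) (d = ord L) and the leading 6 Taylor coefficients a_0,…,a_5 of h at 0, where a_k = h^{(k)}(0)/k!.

f: a_k = 4, 4, 16, 28, 76, 160, …
g: a_k = 4, 0, -8, 0, 8/3, 0, …
Sum ⇒ L₀ = lclm(L_f,L_g) in ℚ(x)⟨Dx⟩.
Integrate: L := L₀·Dx.
L = (92 + 608·x + 512·x^2 + 1104·x^3 + 360·x^4 + 432·x^5)·Dx + (-24 + 4·x + 24·x^2 + 80·x^3 + 180·x^4 + 216·x^5 + 216·x^6)·Dx^2 + (23 + 152·x + 128·x^2 + 276·x^3 + 90·x^4 + 108·x^5)·Dx^3 + (-6 + x + 6·x^2 + 20·x^3 + 45·x^4 + 54·x^5 + 54·x^6)·Dx^4  (order 4).
h: a_k = 0, 8, 2, 8/3, 7, 236/15, …
ICs: h(0) = 0, h′(0) = 8, h′′(0) = 4, h′′′(0) = 16.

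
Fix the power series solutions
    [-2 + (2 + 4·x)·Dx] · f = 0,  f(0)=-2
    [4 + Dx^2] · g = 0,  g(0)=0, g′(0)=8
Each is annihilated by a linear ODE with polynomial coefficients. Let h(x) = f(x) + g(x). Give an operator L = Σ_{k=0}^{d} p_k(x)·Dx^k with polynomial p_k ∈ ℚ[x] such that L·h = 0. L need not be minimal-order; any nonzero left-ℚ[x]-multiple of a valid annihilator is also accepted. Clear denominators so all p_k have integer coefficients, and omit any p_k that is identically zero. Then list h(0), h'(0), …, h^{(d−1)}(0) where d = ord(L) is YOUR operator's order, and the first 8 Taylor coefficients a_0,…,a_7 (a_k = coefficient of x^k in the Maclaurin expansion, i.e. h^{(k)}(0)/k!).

L = (-28 - 64·x - 64·x^2) + (12 + 88·x + 192·x^2 + 128·x^3)·Dx + (-7 - 16·x - 16·x^2)·Dx^2 + (3 + 22·x + 48·x^2 + 32·x^3)·Dx^3  (order 3).
h: a_k = -2, 6, 1, -19/3, 5/4, -41/60, 21/8, -10651/2520, …
ICs: h(0) = -2, h′(0) = 6, h′′(0) = 2.

f: a_k = -2, -2, 1, -1, 5/4, -7/4, 21/8, -33/8, …
g: a_k = 0, 8, 0, -16/3, 0, 16/15, 0, -32/315, …
Weyl lclm of L_f,L_g ⇒ L₀ (ord ≤ 3).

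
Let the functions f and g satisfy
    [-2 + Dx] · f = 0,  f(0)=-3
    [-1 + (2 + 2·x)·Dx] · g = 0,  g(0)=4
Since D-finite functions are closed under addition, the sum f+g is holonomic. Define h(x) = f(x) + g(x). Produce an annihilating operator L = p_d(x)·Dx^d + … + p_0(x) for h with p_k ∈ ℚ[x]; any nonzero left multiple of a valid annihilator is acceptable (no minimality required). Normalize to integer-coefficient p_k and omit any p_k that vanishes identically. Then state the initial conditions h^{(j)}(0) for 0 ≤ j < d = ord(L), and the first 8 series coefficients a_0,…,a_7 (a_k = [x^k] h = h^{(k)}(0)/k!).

f: a_k = -3, -6, -6, -4, -2, -4/5, -4/15, -8/105, …
g: a_k = 4, 2, -1/2, 1/4, -5/32, 7/64, -21/256, 33/512, …
f+g: L₀ = lclm(L_f,L_g), ord ≤ 1+1.
L = (10 + 8·x) + (-17 - 32·x - 16·x^2)·Dx + (6 + 14·x + 8·x^2)·Dx^2  (order 2).
h: a_k = 1, -4, -13/2, -15/4, -69/32, -221/320, -1339/3840, -631/53760, …
ICs: h(0) = 1, h′(0) = -4.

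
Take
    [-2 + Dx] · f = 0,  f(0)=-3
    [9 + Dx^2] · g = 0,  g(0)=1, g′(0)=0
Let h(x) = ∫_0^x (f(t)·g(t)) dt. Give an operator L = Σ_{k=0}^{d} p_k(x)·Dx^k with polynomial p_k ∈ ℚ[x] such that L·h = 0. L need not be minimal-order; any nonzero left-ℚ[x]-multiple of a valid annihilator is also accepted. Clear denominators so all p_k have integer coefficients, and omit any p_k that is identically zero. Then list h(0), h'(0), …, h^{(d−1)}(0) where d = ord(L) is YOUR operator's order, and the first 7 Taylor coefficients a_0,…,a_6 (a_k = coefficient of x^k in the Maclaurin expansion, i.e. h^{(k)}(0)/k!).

f: a_k = -3, -6, -6, -4, -2, -4/5, -4/15, …
g: a_k = 1, 0, -9/2, 0, 27/8, 0, -81/80, …
h₀=f·g: eliminate ⇒ L₀, order ≤ 1·2.
h=∫h₀ ⇒ L = L₀·Dx.
L = 13·Dx - 4·Dx^2 + Dx^3  (order 3).
h: a_k = 0, -3, -3, 5/2, 23/4, 119/40, -61/120, …
ICs: h(0) = 0, h′(0) = -3, h′′(0) = -6.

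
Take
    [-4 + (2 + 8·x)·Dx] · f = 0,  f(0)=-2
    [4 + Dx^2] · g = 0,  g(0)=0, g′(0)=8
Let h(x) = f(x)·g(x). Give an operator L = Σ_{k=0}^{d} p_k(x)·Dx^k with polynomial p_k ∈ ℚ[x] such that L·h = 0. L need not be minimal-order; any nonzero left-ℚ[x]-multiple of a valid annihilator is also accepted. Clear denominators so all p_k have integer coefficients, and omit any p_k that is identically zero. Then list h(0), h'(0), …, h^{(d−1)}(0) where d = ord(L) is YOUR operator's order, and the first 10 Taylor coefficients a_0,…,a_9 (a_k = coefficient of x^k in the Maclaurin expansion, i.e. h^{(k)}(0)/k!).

L = (16 + 32·x + 64·x^2) + (-4 - 16·x)·Dx + (1 + 8·x + 16·x^2)·Dx^2  (order 2).
h: a_k = 0, -16, -32, 128/3, -128/3, 2048/15, -2048/5, 391168/315, -247808/63, 36438016/2835, …
ICs: h(0) = 0, h′(0) = -16.

f: a_k = -2, -4, 4, -8, 20, -56, 168, -528, 1716, -5720, …
g: a_k = 0, 8, 0, -16/3, 0, 16/15, 0, -32/315, 0, 16/2835, …
L₀ := L_f ⊗_s L_g (sym. prod.), ord ≤ 2.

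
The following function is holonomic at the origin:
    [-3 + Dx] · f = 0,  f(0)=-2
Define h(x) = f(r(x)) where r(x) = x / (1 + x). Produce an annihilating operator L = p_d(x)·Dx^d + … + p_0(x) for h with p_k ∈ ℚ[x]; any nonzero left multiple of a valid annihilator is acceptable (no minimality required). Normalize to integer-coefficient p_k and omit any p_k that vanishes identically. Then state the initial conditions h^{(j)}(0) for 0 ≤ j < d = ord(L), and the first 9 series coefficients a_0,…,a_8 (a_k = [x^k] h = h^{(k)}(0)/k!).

L = -3 + (1 + 2·x + x^2)·Dx  (order 1).
h: a_k = -2, -6, -3, 3, -3/4, -21/20, 69/40, -411/280, 1623/2240, …
ICs: h(0) = -2.

f: a_k = -2, -6, -9, -9, -27/4, -81/20, -81/40, -243/280, -729/2240, …
L₀ from L_f via x↦r, Dx↦r'^{-1}Dx.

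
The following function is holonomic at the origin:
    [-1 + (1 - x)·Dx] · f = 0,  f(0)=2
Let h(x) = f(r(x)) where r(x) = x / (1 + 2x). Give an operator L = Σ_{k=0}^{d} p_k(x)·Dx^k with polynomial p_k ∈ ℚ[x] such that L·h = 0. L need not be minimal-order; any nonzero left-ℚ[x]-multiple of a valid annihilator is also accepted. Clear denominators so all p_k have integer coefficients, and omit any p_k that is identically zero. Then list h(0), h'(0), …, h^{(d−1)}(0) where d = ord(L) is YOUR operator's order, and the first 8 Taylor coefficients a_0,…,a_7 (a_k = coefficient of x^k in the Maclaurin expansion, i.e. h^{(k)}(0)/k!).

f: a_k = 2, 2, 2, 2, 2, 2, 2, 2, …
f∘r: x↦r, Dx↦Dx/r' in L_f ⇒ L₀.
L = -1 + (1 + 3·x + 2·x^2)·Dx  (order 1).
h: a_k = 2, 2, -2, 2, -2, 2, -2, 2, …
ICs: h(0) = 2.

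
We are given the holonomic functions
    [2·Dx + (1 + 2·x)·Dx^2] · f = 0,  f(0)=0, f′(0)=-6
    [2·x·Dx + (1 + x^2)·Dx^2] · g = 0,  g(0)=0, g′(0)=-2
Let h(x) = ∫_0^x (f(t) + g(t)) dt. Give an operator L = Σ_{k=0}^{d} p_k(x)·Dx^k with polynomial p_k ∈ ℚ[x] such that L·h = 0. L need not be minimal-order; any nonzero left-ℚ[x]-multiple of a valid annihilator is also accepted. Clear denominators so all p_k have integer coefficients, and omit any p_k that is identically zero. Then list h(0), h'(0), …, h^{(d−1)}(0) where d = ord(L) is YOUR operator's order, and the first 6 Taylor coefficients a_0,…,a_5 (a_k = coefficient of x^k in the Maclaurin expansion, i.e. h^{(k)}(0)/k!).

f: a_k = 0, -6, 6, -8, 12, -96/5, …
g: a_k = 0, -2, 0, 2/3, 0, -2/5, …
h₀=f+g: left-lcm gives L₀, ord ≤ 4.
h=∫h₀ ⇒ L = L₀·Dx.
L = (-2 - 12·x + 6·x^2 + 4·x^3)·Dx^2 + (-5 - 4·x - 9·x^2 + 12·x^3 + 8·x^4)·Dx^3 + (-1 - x + 2·x^2 + x^3 + 3·x^4 + 2·x^5)·Dx^4  (order 4).
h: a_k = 0, 0, -4, 2, -11/6, 12/5, …
ICs: h(0) = 0, h′(0) = 0, h′′(0) = -8, h′′′(0) = 12.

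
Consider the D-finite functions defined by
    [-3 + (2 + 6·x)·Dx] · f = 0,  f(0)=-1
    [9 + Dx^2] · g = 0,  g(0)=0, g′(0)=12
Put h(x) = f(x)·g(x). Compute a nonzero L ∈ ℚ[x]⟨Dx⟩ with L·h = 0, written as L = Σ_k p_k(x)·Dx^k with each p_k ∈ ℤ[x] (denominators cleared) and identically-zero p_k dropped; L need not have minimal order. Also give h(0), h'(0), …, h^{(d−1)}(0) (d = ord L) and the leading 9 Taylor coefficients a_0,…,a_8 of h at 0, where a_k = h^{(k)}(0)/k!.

L = (63 + 216·x + 324·x^2) + (-12 - 36·x)·Dx + (4 + 24·x + 36·x^2)·Dx^2  (order 2).
h: a_k = 0, -12, -18, 63/2, 27/4, 1539/160, -19683/320, 238869/1792, -5632983/17920, …
ICs: h(0) = 0, h′(0) = -12.

f: a_k = -1, -3/2, 9/8, -27/16, 405/128, -1701/256, 15309/1024, -72171/2048, 2814669/32768, …
g: a_k = 0, 12, 0, -18, 0, 81/10, 0, -243/140, 0, …
Sym-product of L_f,L_g gives L₀ (≤ ord 2).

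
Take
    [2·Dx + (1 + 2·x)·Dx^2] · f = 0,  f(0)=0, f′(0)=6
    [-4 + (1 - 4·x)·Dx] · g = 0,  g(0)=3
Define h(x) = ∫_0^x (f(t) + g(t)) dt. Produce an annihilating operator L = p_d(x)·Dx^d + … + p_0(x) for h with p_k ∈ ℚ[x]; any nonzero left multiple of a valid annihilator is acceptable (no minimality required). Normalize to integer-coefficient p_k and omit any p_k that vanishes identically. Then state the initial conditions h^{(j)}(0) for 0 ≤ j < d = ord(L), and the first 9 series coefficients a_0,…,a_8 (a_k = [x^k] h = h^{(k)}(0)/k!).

f: a_k = 0, 6, -6, 8, -12, 96/5, -32, 384/7, -96, …
g: a_k = 3, 12, 48, 192, 768, 3072, 12288, 49152, 196608, …
h₀=f+g: left-lcm gives L₀, ord ≤ 3.
Integrate: L := L₀·Dx.
L = (-128 - 64·x)·Dx^2 + (-44 - 224·x - 128·x^2)·Dx^3 + (5 - 6·x - 48·x^2 - 32·x^3)·Dx^4  (order 4).
h: a_k = 0, 3, 9, 14, 50, 756/5, 2576/5, 12256/7, 43056/7, …
ICs: h(0) = 0, h′(0) = 3, h′′(0) = 18, h′′′(0) = 84.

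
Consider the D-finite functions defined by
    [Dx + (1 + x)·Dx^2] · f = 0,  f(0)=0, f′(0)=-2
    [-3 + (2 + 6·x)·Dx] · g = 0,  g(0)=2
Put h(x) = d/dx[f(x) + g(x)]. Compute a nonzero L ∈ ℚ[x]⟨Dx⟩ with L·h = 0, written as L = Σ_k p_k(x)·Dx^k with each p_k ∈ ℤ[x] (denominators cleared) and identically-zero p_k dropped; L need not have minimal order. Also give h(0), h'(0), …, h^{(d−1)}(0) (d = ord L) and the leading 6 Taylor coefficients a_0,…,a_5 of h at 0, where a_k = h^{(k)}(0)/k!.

L = (-15 + 9·x) + (-19 - 6·x + 45·x^2)·Dx + (-2 - 2·x + 18·x^2 + 18·x^3)·Dx^2  (order 2).
h: a_k = 1, -5/2, 65/8, -373/16, 8249/128, -45415/256, …
ICs: h(0) = 1, h′(0) = -5/2.

f: a_k = 0, -2, 1, -2/3, 1/2, -2/5, …
g: a_k = 2, 3, -9/4, 27/8, -405/64, 1701/128, …
f+g: L₀ = lclm(L_f,L_g), ord ≤ 2+1.
Derive L from L₀ (diff closure).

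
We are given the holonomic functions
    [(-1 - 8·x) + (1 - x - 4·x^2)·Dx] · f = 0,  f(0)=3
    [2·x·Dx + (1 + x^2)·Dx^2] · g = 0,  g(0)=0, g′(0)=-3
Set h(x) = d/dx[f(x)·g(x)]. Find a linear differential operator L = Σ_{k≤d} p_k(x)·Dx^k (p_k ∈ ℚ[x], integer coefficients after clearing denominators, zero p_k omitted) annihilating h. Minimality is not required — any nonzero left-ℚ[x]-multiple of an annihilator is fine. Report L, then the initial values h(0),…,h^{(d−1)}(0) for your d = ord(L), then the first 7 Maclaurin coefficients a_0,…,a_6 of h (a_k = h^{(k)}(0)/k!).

L = (86 + 318·x^2 + 96·x^3 + 576·x^4) + (13 + 106·x + 57·x^2 + 334·x^3 + 96·x^4 + 384·x^5)·Dx + (-4 + 3·x + x^2 + 19·x^3 + 53·x^4 + 16·x^5 + 48·x^6)·Dx^2  (order 2).
h: a_k = -9, -18, -126, -312, -1239, -16794/5, -10848, …
ICs: h(0) = -9, h′(0) = -18.

f: a_k = 3, 3, 15, 27, 87, 195, 543, …
g: a_k = 0, -3, 0, 1, 0, -3/5, 0, …
f·g: L₀ = L_f ⊗_s L_g, ord ≤ 1·2.
h₀' ⇒ L via d/dx closure of L₀.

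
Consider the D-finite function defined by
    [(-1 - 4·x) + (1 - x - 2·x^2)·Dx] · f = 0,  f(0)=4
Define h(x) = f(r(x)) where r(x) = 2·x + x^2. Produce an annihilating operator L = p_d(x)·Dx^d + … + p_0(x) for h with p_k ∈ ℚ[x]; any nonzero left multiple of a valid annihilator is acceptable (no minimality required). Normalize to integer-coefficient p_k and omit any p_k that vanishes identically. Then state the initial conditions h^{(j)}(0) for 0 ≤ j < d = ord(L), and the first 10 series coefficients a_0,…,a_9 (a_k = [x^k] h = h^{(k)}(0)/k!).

L = (2 + 16·x + 8·x^2) + (-1 + 3·x + 6·x^2 + 2·x^3)·Dx  (order 1).
h: a_k = 4, 8, 52, 208, 956, 4216, 18804, 83616, 372108, 1655624, …
ICs: h(0) = 4.

f: a_k = 4, 4, 12, 20, 44, 84, 172, 340, 684, 1364, …
Substitute x→r, Dx→(1/r')Dx; clear ⇒ L₀.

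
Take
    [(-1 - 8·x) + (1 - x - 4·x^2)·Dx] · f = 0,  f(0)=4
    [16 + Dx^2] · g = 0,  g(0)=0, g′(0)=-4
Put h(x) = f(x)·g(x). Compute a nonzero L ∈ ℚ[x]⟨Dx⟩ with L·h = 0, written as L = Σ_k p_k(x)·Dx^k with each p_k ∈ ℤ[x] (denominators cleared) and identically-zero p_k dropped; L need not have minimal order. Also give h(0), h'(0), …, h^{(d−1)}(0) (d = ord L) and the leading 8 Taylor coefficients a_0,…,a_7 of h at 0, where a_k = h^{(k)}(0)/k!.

f: a_k = 4, 4, 20, 36, 116, 260, 724, 1764, …
g: a_k = 0, -4, 0, 32/3, 0, -128/15, 0, 1024/315, …
L₀ := L_f ⊗_s L_g (sym. prod.), ord ≤ 2.
L = (-8 + 16·x + 64·x^2) + (2 + 16·x)·Dx + (-1 + x + 4·x^2)·Dx^2  (order 2).
h: a_k = 0, -16, -16, -112/3, -304/3, -1424/5, -10352/15, -572144/315, …
ICs: h(0) = 0, h′(0) = -16.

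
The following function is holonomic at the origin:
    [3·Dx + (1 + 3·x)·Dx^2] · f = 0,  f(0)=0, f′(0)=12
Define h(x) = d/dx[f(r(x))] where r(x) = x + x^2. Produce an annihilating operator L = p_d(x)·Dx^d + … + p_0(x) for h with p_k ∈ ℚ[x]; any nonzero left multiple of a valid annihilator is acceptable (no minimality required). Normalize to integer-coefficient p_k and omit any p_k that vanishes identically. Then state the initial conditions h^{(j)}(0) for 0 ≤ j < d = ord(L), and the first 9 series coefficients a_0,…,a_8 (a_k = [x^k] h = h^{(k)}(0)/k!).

f: a_k = 0, 12, -18, 36, -81, 972/5, -486, 8748/7, -6561/2, …
h₀=f(r): pull back L_f along r ⇒ L₀.
Differentiate: ansatz ord ≤ ord L₀ ⇒ L.
L = (1 + 6·x + 6·x^2) + (1 + 5·x + 9·x^2 + 6·x^3)·Dx  (order 1).
h: a_k = 12, -12, 0, 36, -108, 216, -324, 324, 0, …
ICs: h(0) = 12.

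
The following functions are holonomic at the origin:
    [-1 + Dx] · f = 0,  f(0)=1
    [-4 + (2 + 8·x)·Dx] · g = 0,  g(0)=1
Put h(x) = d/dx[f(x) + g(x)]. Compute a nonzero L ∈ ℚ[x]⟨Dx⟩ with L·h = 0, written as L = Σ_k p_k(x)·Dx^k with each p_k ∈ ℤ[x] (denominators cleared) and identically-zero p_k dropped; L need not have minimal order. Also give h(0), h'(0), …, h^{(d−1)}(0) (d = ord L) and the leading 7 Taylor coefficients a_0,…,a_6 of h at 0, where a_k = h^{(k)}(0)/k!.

L = (-14 - 8·x) + (11 - 8·x - 16·x^2)·Dx + (3 + 16·x + 16·x^2)·Dx^2  (order 2).
h: a_k = 3, -3, 25/2, -239/6, 3361/24, -60479/120, 1330561/720, …
ICs: h(0) = 3, h′(0) = -3.

f: a_k = 1, 1, 1/2, 1/6, 1/24, 1/120, 1/720, …
g: a_k = 1, 2, -2, 4, -10, 28, -84, …
f+g: L₀ = lclm(L_f,L_g), ord ≤ 1+1.
Differentiate: ansatz ord ≤ ord L₀ ⇒ L.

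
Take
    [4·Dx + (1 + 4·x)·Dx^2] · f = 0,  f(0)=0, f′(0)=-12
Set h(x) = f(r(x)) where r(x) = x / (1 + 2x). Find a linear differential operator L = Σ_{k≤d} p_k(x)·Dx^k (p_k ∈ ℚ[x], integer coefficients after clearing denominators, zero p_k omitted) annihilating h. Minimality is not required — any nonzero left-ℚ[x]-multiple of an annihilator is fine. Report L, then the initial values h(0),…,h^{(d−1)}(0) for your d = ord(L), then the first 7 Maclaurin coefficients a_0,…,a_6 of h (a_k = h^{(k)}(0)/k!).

L = (8 + 24·x)·Dx + (1 + 8·x + 12·x^2)·Dx^2  (order 2).
h: a_k = 0, -12, 48, -208, 960, -23232/5, 23296, …
ICs: h(0) = 0, h′(0) = -12.

f: a_k = 0, -12, 24, -64, 192, -3072/5, 2048, …
Substitute x→r, Dx→(1/r')Dx; clear ⇒ L₀.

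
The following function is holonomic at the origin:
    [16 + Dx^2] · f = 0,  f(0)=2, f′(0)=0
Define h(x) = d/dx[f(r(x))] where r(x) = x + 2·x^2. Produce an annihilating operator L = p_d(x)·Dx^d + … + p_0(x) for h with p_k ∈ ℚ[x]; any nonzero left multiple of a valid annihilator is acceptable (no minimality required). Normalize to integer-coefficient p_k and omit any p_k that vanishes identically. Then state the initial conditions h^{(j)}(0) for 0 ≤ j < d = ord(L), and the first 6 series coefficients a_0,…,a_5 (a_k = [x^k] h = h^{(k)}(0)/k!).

f: a_k = 2, 0, -16, 0, 64/3, 0, …
L₀ from L_f via x↦r, Dx↦r'^{-1}Dx.
Differentiate: ansatz ord ≤ ord L₀ ⇒ L.
L = (64 + 256·x + 1536·x^2 + 4096·x^3 + 4096·x^4) + (-12 - 48·x)·Dx + (1 + 8·x + 16·x^2)·Dx^2  (order 2).
h: a_k = 0, -32, -192, -512/3, 2560/3, 45056/15, …
ICs: h(0) = 0, h′(0) = -32.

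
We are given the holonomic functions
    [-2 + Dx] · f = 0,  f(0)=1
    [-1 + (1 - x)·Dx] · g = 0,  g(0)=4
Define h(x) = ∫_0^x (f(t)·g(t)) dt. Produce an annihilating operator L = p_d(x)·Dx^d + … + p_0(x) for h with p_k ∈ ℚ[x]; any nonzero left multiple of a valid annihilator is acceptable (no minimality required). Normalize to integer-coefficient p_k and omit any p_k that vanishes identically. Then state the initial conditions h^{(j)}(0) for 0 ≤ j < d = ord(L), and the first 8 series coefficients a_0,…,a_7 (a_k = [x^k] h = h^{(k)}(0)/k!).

L = (3 - 2·x)·Dx + (-1 + x)·Dx^2  (order 2).
h: a_k = 0, 4, 6, 20/3, 19/3, 28/5, 218/45, 1324/315, …
ICs: h(0) = 0, h′(0) = 4.

f: a_k = 1, 2, 2, 4/3, 2/3, 4/15, 4/45, 8/315, …
g: a_k = 4, 4, 4, 4, 4, 4, 4, 4, …
Sym-product of L_f,L_g gives L₀ (≤ ord 1).
∫: right-multiply L₀ by Dx.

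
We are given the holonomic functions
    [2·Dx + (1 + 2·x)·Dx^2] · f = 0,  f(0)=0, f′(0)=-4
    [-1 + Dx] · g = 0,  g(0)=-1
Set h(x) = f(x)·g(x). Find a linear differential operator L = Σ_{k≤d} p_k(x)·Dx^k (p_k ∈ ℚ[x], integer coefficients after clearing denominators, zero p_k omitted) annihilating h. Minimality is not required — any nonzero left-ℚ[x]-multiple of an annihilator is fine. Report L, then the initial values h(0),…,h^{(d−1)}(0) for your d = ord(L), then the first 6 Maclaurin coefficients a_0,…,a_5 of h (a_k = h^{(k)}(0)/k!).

L = (-1 + 2·x) - 4·x·Dx + (1 + 2·x)·Dx^2  (order 2).
h: a_k = 0, 4, 0, 10/3, -4, 209/30, …
ICs: h(0) = 0, h′(0) = 4.

f: a_k = 0, -4, 4, -16/3, 8, -64/5, …
g: a_k = -1, -1, -1/2, -1/6, -1/24, -1/120, …
Sym-product of L_f,L_g gives L₀ (≤ ord 2).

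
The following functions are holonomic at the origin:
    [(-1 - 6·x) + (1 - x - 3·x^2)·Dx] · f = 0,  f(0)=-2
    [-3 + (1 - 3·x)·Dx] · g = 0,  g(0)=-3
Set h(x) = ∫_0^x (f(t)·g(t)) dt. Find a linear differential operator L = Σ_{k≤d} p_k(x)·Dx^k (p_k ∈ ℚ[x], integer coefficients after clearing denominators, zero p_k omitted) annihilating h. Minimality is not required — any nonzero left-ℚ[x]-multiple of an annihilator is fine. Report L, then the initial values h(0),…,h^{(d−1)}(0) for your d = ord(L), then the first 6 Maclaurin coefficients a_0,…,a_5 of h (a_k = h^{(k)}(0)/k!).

L = (-4 + 27·x^2)·Dx + (1 - 4·x + 9·x^3)·Dx^2  (order 2).
h: a_k = 0, 6, 12, 32, 165/2, 1104/5, …
ICs: h(0) = 0, h′(0) = 6.

f: a_k = -2, -2, -8, -14, -38, -80, …
g: a_k = -3, -9, -27, -81, -243, -729, …
f·g: L₀ = L_f ⊗_s L_g, ord ≤ 1·1.
Integrate: L := L₀·Dx.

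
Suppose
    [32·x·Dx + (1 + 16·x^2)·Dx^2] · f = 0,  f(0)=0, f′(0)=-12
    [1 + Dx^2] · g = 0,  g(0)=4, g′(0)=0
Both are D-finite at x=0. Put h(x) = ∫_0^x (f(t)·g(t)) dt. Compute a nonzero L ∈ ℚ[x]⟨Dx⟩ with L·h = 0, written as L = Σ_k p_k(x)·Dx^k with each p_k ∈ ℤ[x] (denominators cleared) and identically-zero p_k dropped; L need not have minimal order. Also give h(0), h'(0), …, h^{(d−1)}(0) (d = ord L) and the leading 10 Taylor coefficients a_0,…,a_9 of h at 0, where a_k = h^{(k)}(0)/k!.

L = (1105 + 51776·x^2 + 22016·x^4 + 16384·x^6 + 65536·x^8)·Dx + (2112·x + 35840·x^3 + 49152·x^5 + 262144·x^7)·Dx^2 + (1122 + 52352·x^2 + 27648·x^4 + 32768·x^6 + 131072·x^8)·Dx^3 + (2112·x + 35840·x^3 + 49152·x^5 + 262144·x^7)·Dx^4 + (17 + 576·x^2 + 5632·x^4 + 16384·x^6 + 65536·x^8)·Dx^5  (order 5).
h: a_k = 0, 0, -24, 0, 70, 0, -6469/15, 0, 3079271/840, 0, …
ICs: h(0) = 0, h′(0) = 0, h′′(0) = -48, h′′′(0) = 0, h′′′′(0) = 1680.

f: a_k = 0, -12, 0, 64, 0, -3072/5, 0, 49152/7, 0, -262144/3, …
g: a_k = 4, 0, -2, 0, 1/6, 0, -1/180, 0, 1/10080, 0, …
Sym-product of L_f,L_g gives L₀ (≤ ord 4).
∫: right-multiply L₀ by Dx.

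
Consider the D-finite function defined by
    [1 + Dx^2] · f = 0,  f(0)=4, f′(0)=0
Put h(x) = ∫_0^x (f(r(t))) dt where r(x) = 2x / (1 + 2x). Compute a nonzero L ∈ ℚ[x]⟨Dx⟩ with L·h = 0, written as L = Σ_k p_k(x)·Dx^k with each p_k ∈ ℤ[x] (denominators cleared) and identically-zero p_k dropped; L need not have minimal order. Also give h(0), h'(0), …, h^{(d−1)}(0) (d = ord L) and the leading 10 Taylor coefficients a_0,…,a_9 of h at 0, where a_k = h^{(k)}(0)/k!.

f: a_k = 4, 0, -2, 0, 1/6, 0, -1/180, 0, 1/10080, 0, …
Substitute x→r, Dx→(1/r')Dx; clear ⇒ L₀.
h=∫h₀ ⇒ L = L₀·Dx.
L = 4·Dx + (4 + 24·x + 48·x^2 + 32·x^3)·Dx^2 + (1 + 8·x + 24·x^2 + 32·x^3 + 16·x^4)·Dx^3  (order 3).
h: a_k = 0, 4, 0, -8/3, 8, -56/3, 352/9, -24016/315, 696/5, -133592/567, …
ICs: h(0) = 0, h′(0) = 4, h′′(0) = 0.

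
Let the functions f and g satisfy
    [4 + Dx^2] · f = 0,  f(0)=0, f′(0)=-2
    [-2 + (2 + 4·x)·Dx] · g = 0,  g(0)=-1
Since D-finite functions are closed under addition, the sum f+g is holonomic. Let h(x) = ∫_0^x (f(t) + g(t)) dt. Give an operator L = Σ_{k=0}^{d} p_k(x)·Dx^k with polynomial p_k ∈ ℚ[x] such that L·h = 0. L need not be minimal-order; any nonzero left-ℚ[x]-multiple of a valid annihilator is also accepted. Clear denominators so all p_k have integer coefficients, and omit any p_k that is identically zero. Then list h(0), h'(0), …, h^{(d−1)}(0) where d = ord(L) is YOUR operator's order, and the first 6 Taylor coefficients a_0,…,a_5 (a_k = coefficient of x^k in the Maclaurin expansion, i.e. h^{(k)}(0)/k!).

L = (-28 - 64·x - 64·x^2)·Dx + (12 + 88·x + 192·x^2 + 128·x^3)·Dx^2 + (-7 - 16·x - 16·x^2)·Dx^3 + (3 + 22·x + 48·x^2 + 32·x^3)·Dx^4  (order 4).
h: a_k = 0, -1, -3/2, 1/6, 5/24, 1/8, …
ICs: h(0) = 0, h′(0) = -1, h′′(0) = -3, h′′′(0) = 1.

f: a_k = 0, -2, 0, 4/3, 0, -4/15, …
g: a_k = -1, -1, 1/2, -1/2, 5/8, -7/8, …
L₀ := lclm(L_f,L_g); ord L₀ ≤ 2+1.
h=∫h₀ ⇒ L = L₀·Dx.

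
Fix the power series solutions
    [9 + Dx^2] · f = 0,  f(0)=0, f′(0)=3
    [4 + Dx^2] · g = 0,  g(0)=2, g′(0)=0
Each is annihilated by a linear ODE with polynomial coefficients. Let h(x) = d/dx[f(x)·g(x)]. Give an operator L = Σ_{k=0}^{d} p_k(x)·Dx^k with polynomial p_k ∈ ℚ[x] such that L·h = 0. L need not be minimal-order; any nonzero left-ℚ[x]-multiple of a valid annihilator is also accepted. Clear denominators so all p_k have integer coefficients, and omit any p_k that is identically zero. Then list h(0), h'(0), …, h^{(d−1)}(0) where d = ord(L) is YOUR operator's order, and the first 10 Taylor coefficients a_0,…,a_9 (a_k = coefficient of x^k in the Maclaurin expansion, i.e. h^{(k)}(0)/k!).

f: a_k = 0, 3, 0, -9/2, 0, 81/40, 0, -243/560, 0, 243/4480, …
g: a_k = 2, 0, -4, 0, 4/3, 0, -8/45, 0, 4/315, 0, …
L₀ := L_f ⊗_s L_g (sym. prod.), ord ≤ 4.
h₀' ⇒ L via d/dx closure of L₀.
L = 25 + 26·Dx^2 + Dx^4  (order 4).
h: a_k = 6, 0, -63, 0, 521/4, 0, -13021/120, 0, 15501/320, 0, …
ICs: h(0) = 6, h′(0) = 0, h′′(0) = -126, h′′′(0) = 0.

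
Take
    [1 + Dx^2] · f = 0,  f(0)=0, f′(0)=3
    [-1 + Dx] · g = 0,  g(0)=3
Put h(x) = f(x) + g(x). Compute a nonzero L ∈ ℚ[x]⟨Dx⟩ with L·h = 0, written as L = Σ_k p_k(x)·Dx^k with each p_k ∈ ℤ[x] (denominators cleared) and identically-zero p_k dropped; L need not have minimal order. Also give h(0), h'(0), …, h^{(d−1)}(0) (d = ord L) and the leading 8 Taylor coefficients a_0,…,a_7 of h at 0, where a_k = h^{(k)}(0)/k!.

f: a_k = 0, 3, 0, -1/2, 0, 1/40, 0, -1/1680, …
g: a_k = 3, 3, 3/2, 1/2, 1/8, 1/40, 1/240, 1/1680, …
Weyl lclm of L_f,L_g ⇒ L₀ (ord ≤ 3).
L = -1 + Dx - Dx^2 + Dx^3  (order 3).
h: a_k = 3, 6, 3/2, 0, 1/8, 1/20, 1/240, 0, …
ICs: h(0) = 3, h′(0) = 6, h′′(0) = 3.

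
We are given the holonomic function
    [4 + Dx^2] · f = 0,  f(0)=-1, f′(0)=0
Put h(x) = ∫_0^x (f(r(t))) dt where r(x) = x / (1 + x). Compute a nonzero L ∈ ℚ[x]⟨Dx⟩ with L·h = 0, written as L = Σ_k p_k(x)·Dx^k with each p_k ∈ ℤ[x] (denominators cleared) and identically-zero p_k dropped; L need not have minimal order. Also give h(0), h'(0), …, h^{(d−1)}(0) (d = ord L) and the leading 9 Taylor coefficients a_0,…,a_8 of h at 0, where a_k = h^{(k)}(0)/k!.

f: a_k = -1, 0, 2, 0, -2/3, 0, 4/45, 0, -2/315, …
f∘r: x↦r, Dx↦Dx/r' in L_f ⇒ L₀.
∫: right-multiply L₀ by Dx.
L = 4·Dx + (2 + 6·x + 6·x^2 + 2·x^3)·Dx^2 + (1 + 4·x + 6·x^2 + 4·x^3 + x^4)·Dx^3  (order 3).
h: a_k = 0, -1, 0, 2/3, -1, 16/15, -8/9, 22/45, 1/10, …
ICs: h(0) = 0, h′(0) = -1, h′′(0) = 0.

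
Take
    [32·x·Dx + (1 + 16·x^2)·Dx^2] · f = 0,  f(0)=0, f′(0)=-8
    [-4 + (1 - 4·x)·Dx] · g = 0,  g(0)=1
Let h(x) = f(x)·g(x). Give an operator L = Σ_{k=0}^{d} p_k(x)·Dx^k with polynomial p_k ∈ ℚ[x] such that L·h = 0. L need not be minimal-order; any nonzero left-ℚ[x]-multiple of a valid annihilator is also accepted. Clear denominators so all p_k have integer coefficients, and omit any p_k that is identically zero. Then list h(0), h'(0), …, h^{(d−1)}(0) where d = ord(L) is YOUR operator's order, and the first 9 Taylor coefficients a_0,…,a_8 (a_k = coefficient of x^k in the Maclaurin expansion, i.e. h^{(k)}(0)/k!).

L = 128·x + (8 - 32·x + 256·x^2)·Dx + (-1 + 4·x - 16·x^2 + 64·x^3)·Dx^2  (order 2).
h: a_k = 0, -8, -32, -256/3, -1024/3, -26624/15, -106496/15, -2490368/105, -9961472/105, …
ICs: h(0) = 0, h′(0) = -8.

f: a_k = 0, -8, 0, 128/3, 0, -2048/5, 0, 32768/7, 0, …
g: a_k = 1, 4, 16, 64, 256, 1024, 4096, 16384, 65536, …
Sym-product of L_f,L_g gives L₀ (≤ ord 2).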